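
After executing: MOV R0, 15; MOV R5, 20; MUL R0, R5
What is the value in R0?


Register state trace:
  MOV R0, 15  → R0 = 15
  MOV R5, 20  → R5 = 20
  MUL R0, R5  → R0 = 15 * 20 = 300
Final: R0 = 300

300


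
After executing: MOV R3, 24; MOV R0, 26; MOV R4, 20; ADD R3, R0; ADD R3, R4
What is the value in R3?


Register state trace:
  MOV R3, 24  → R3 = 24
  MOV R0, 26  → R0 = 26
  MOV R4, 20  → R4 = 20
  ADD R3, R0  → R3 = 24 + 26 = 50
  ADD R3, R4  → R3 = 50 + 20 = 70
Final: R3 = 70

70


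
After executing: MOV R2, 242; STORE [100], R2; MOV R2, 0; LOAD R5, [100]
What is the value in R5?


Register and memory trace:
  MOV R2, 242  → R2 = 242
  STORE [100], R2  → mem[100] = 242
  MOV R2, 0  → R2 = 0
  LOAD R5, [100]  → R5 = mem[100] = 242
Final: R5 = 242

242


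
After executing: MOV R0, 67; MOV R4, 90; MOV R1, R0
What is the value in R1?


Register state trace:
  MOV R0, 67  → R0 = 67
  MOV R4, 90  → R4 = 90
  MOV R1, R0  → R1 = 67
Final: R1 = 67

67


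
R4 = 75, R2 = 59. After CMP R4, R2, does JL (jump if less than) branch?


Trace:
  R4 = 75, R2 = 59
  CMP R4, R2  → compares 75 vs 59
  JL checks: is 75 less than 59?
  75 > 59, so condition is false
Branch taken: No

No


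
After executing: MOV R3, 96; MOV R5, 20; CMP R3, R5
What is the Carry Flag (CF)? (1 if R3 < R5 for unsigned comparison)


Register state trace:
  MOV R3, 96  → R3 = 96
  MOV R5, 20  → R5 = 20
  CMP R3, R5  → unsigned 96 - 20: no borrow
  96 >= 20, so CF = 0
CF = 0

0


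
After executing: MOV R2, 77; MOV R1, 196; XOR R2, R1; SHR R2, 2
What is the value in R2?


Register state trace:
  MOV R2, 77  → R2 = 77 (0b01001101)
  MOV R1, 196  → R1 = 196 (0b11000100)
  XOR R2, R1  → R2 = 77 XOR 196 = 137 (0b10001001)
  SHR R2, 2  → R2 = 137 >> 2 = 34
Final: R2 = 34

34


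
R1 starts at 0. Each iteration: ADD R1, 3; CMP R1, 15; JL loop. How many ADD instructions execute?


Loop trace (R1 starts at 0, target 15, step 3):
  ADD #1: R1 = 0 + 3 = 3  → 3 < 15, loop
  ADD #2: R1 = 3 + 3 = 6  → 6 < 15, loop
  ADD #3: R1 = 6 + 3 = 9  → 9 < 15, loop
  ADD #4: R1 = 9 + 3 = 12  → 12 < 15, loop
  ADD #5: R1 = 12 + 3 = 15  → 15 >= 15, exit
Total ADD instructions: 5

5


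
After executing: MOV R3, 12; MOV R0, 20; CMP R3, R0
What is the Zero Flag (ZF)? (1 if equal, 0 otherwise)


Register state trace:
  MOV R3, 12  → R3 = 12
  MOV R0, 20  → R0 = 20
  CMP R3, R0  → computes 12 - 20 = -8
  Result is nonzero, so values are not equal
ZF = 0

0


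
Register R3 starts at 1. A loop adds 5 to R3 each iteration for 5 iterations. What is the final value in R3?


Starting value: R3 = 1
  Iter 1: R3 = 1 + 5 = 6
  Iter 2: R3 = 6 + 5 = 11
  Iter 3: R3 = 11 + 5 = 16
  Iter 4: R3 = 16 + 5 = 21
  Iter 5: R3 = 21 + 5 = 26
Final: R3 = 26

26


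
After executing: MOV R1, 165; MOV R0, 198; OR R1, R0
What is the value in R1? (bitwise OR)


Register state trace:
  MOV R1, 165  → R1 = 165 (0b10100101)
  MOV R0, 198  → R0 = 198 (0b11000110)
  OR R1, R0   → R1 = 165 OR 198 = 231 (0b11100111)
Final: R1 = 231

231


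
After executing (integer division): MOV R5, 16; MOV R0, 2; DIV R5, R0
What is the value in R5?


Register state trace:
  MOV R5, 16  → R5 = 16
  MOV R0, 2  → R0 = 2
  DIV R5, R0  → R5 = 16 // 2 = 8
Final: R5 = 8

8


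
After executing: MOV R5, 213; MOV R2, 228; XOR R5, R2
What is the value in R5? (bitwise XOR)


Register state trace:
  MOV R5, 213  → R5 = 213 (0b11010101)
  MOV R2, 228  → R2 = 228 (0b11100100)
  XOR R5, R2  → R5 = 213 XOR 228 = 49 (0b00110001)
Final: R5 = 49

49


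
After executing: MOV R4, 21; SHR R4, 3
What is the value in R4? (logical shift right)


Register state trace:
  MOV R4, 21  → R4 = 21
  SHR R4, 3  → R4 = 21 >> 3 = 21 // 2^3 = 2
Final: R4 = 2

2


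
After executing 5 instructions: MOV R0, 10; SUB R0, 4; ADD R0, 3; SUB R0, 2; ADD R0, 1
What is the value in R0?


Register state trace:
  MOV R0, 10  → R0 = 10
  SUB R0, 4  → R0 = 10 - 4 = 6
  ADD R0, 3  → R0 = 6 + 3 = 9
  SUB R0, 2  → R0 = 9 - 2 = 7
  ADD R0, 1  → R0 = 7 + 1 = 8
Final: R0 = 8

8


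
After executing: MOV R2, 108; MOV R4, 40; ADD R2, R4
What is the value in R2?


Register state trace:
  MOV R2, 108  → R2 = 108
  MOV R4, 40  → R4 = 40
  ADD R2, R4  → R2 = 108 + 40 = 148
Final: R2 = 148

148


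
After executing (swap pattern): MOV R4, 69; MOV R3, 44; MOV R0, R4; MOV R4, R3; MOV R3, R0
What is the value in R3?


Register state trace (swap pattern):
  MOV R4, 69  → R4 = 69
  MOV R3, 44  → R3 = 44
  MOV R0, R4  → R0 = 69  (save R4)
  MOV R4, R3  → R4 = 44  (R4 gets R3's value)
  MOV R3, R0  → R3 = 69  (R3 gets saved value)
Final: R3 = 69

69


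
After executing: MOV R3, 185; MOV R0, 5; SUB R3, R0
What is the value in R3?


Register state trace:
  MOV R3, 185  → R3 = 185
  MOV R0, 5  → R0 = 5
  SUB R3, R0  → R3 = 185 - 5 = 180
Final: R3 = 180

180


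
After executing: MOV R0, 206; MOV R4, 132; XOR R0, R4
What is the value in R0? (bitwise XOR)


Register state trace:
  MOV R0, 206  → R0 = 206 (0b11001110)
  MOV R4, 132  → R4 = 132 (0b10000100)
  XOR R0, R4  → R0 = 206 XOR 132 = 74 (0b01001010)
Final: R0 = 74

74


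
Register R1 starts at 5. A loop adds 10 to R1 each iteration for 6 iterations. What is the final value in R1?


Starting value: R1 = 5
  Iter 1: R1 = 5 + 10 = 15
  Iter 2: R1 = 15 + 10 = 25
  Iter 3: R1 = 25 + 10 = 35
  Iter 4: R1 = 35 + 10 = 45
  Iter 5: R1 = 45 + 10 = 55
  Iter 6: R1 = 55 + 10 = 65
Final: R1 = 65

65


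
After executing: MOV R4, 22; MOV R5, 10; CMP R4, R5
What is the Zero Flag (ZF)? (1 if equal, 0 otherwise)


Register state trace:
  MOV R4, 22  → R4 = 22
  MOV R5, 10  → R5 = 10
  CMP R4, R5  → computes 22 - 10 = 12
  Result is nonzero, so values are not equal
ZF = 0

0


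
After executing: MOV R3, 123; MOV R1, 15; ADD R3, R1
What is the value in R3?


Register state trace:
  MOV R3, 123  → R3 = 123
  MOV R1, 15  → R1 = 15
  ADD R3, R1  → R3 = 123 + 15 = 138
Final: R3 = 138

138


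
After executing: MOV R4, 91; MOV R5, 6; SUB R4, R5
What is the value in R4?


Register state trace:
  MOV R4, 91  → R4 = 91
  MOV R5, 6  → R5 = 6
  SUB R4, R5  → R4 = 91 - 6 = 85
Final: R4 = 85

85


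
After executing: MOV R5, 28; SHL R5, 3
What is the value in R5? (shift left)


Register state trace:
  MOV R5, 28  → R5 = 28
  SHL R5, 3  → R5 = 28 << 3 = 28 * 2^3 = 224
Final: R5 = 224

224


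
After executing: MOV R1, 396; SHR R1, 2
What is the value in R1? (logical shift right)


Register state trace:
  MOV R1, 396  → R1 = 396
  SHR R1, 2  → R1 = 396 >> 2 = 396 // 2^2 = 99
Final: R1 = 99

99


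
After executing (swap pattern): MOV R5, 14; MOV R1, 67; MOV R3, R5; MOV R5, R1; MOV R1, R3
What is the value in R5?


Register state trace (swap pattern):
  MOV R5, 14  → R5 = 14
  MOV R1, 67  → R1 = 67
  MOV R3, R5  → R3 = 14  (save R5)
  MOV R5, R1  → R5 = 67  (R5 gets R1's value)
  MOV R1, R3  → R1 = 14  (R1 gets saved value)
Final: R5 = 67

67


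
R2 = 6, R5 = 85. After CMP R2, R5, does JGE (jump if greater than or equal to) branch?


Trace:
  R2 = 6, R5 = 85
  CMP R2, R5  → compares 6 vs 85
  JGE checks: is 6 greater than or equal to 85?
  6 < 85, so condition is false
Branch taken: No

No


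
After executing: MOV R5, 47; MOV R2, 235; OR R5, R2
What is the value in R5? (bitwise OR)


Register state trace:
  MOV R5, 47  → R5 = 47 (0b00101111)
  MOV R2, 235  → R2 = 235 (0b11101011)
  OR R5, R2   → R5 = 47 OR 235 = 239 (0b11101111)
Final: R5 = 239

239


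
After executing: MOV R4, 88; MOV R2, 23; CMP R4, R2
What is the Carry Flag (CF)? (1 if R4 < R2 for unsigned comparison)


Register state trace:
  MOV R4, 88  → R4 = 88
  MOV R2, 23  → R2 = 23
  CMP R4, R2  → unsigned 88 - 23: no borrow
  88 >= 23, so CF = 0
CF = 0

0


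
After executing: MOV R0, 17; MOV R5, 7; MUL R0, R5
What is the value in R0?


Register state trace:
  MOV R0, 17  → R0 = 17
  MOV R5, 7  → R5 = 7
  MUL R0, R5  → R0 = 17 * 7 = 119
Final: R0 = 119

119


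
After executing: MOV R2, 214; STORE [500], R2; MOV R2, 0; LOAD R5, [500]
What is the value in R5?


Register and memory trace:
  MOV R2, 214  → R2 = 214
  STORE [500], R2  → mem[500] = 214
  MOV R2, 0  → R2 = 0
  LOAD R5, [500]  → R5 = mem[500] = 214
Final: R5 = 214

214


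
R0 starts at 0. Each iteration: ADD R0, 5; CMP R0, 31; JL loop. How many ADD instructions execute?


Loop trace (R0 starts at 0, target 31, step 5):
  ADD #1: R0 = 0 + 5 = 5  → 5 < 31, loop
  ADD #2: R0 = 5 + 5 = 10  → 10 < 31, loop
  ADD #3: R0 = 10 + 5 = 15  → 15 < 31, loop
  ADD #4: R0 = 15 + 5 = 20  → 20 < 31, loop
  ADD #5: R0 = 20 + 5 = 25  → 25 < 31, loop
  ADD #6: R0 = 25 + 5 = 30  → 30 < 31, loop
  ADD #7: R0 = 30 + 5 = 35  → 35 >= 31, exit
Total ADD instructions: 7

7


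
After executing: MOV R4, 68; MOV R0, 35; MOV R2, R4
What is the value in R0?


Register state trace:
  MOV R4, 68  → R4 = 68
  MOV R0, 35  → R0 = 35
  MOV R2, R4  → R2 = 68
Final: R0 = 35

35


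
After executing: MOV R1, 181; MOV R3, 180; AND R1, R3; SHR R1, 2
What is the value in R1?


Register state trace:
  MOV R1, 181  → R1 = 181 (0b10110101)
  MOV R3, 180  → R3 = 180 (0b10110100)
  AND R1, R3  → R1 = 181 AND 180 = 180 (0b10110100)
  SHR R1, 2  → R1 = 180 >> 2 = 45
Final: R1 = 45

45


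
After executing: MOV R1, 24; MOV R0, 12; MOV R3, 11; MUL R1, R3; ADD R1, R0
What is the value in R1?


Register state trace:
  MOV R1, 24  → R1 = 24
  MOV R0, 12  → R0 = 12
  MOV R3, 11  → R3 = 11
  MUL R1, R3  → R1 = 24 * 11 = 264
  ADD R1, R0  → R1 = 264 + 12 = 276
Final: R1 = 276

276


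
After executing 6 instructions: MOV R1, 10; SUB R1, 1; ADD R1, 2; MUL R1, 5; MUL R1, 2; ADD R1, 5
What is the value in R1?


Register state trace:
  MOV R1, 10  → R1 = 10
  SUB R1, 1  → R1 = 10 - 1 = 9
  ADD R1, 2  → R1 = 9 + 2 = 11
  MUL R1, 5  → R1 = 11 * 5 = 55
  MUL R1, 2  → R1 = 55 * 2 = 110
  ADD R1, 5  → R1 = 110 + 5 = 115
Final: R1 = 115

115


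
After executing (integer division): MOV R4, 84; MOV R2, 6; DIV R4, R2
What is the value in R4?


Register state trace:
  MOV R4, 84  → R4 = 84
  MOV R2, 6  → R2 = 6
  DIV R4, R2  → R4 = 84 // 6 = 14
Final: R4 = 14

14


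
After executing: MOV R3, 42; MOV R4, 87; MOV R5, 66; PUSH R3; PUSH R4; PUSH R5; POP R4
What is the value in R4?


Stack trace (top is rightmost):
  MOV R3, 42  → R3 = 42
  MOV R4, 87  → R4 = 87
  MOV R5, 66  → R5 = 66
  PUSH R3  → stack: [42]
  PUSH R4  → stack: [42, 87]
  PUSH R5  → stack: [42, 87, 66]
  POP R4  → R4 = 66, stack: [42, 87]
Final: R4 = 66

66


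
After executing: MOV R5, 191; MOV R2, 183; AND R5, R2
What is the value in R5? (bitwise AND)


Register state trace:
  MOV R5, 191  → R5 = 191 (0b10111111)
  MOV R2, 183  → R2 = 183 (0b10110111)
  AND R5, R2  → R5 = 191 AND 183 = 183 (0b10110111)
Final: R5 = 183

183


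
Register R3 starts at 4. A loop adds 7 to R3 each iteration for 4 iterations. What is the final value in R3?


Starting value: R3 = 4
  Iter 1: R3 = 4 + 7 = 11
  Iter 2: R3 = 11 + 7 = 18
  Iter 3: R3 = 18 + 7 = 25
  Iter 4: R3 = 25 + 7 = 32
Final: R3 = 32

32


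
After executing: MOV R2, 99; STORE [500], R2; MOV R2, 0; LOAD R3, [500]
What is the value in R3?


Register and memory trace:
  MOV R2, 99  → R2 = 99
  STORE [500], R2  → mem[500] = 99
  MOV R2, 0  → R2 = 0
  LOAD R3, [500]  → R3 = mem[500] = 99
Final: R3 = 99

99


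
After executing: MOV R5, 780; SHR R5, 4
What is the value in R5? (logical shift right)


Register state trace:
  MOV R5, 780  → R5 = 780
  SHR R5, 4  → R5 = 780 >> 4 = 780 // 2^4 = 48
Final: R5 = 48

48


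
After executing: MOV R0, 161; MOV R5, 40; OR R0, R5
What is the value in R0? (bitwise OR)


Register state trace:
  MOV R0, 161  → R0 = 161 (0b10100001)
  MOV R5, 40  → R5 = 40 (0b00101000)
  OR R0, R5   → R0 = 161 OR 40 = 169 (0b10101001)
Final: R0 = 169

169


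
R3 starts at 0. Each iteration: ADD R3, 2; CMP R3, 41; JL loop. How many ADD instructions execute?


Loop trace (R3 starts at 0, target 41, step 2):
  ADD #1: R3 = 0 + 2 = 2  → 2 < 41, loop
  ADD #2: R3 = 2 + 2 = 4  → 4 < 41, loop
  ADD #3: R3 = 4 + 2 = 6  → 6 < 41, loop
  ADD #4: R3 = 6 + 2 = 8  → 8 < 41, loop
  ADD #5: R3 = 8 + 2 = 10  → 10 < 41, loop
  ADD #6: R3 = 10 + 2 = 12  → 12 < 41, loop
  ADD #7: R3 = 12 + 2 = 14  → 14 < 41, loop
  ADD #8: R3 = 14 + 2 = 16  → 16 < 41, loop
  ADD #9: R3 = 16 + 2 = 18  → 18 < 41, loop
  ADD #10: R3 = 18 + 2 = 20  → 20 < 41, loop
  ADD #11: R3 = 20 + 2 = 22  → 22 < 41, loop
  ADD #12: R3 = 22 + 2 = 24  → 24 < 41, loop
  ADD #13: R3 = 24 + 2 = 26  → 26 < 41, loop
  ADD #14: R3 = 26 + 2 = 28  → 28 < 41, loop
  ADD #15: R3 = 28 + 2 = 30  → 30 < 41, loop
  ADD #16: R3 = 30 + 2 = 32  → 32 < 41, loop
  ADD #17: R3 = 32 + 2 = 34  → 34 < 41, loop
  ADD #18: R3 = 34 + 2 = 36  → 36 < 41, loop
  ADD #19: R3 = 36 + 2 = 38  → 38 < 41, loop
  ADD #20: R3 = 38 + 2 = 40  → 40 < 41, loop
  ADD #21: R3 = 40 + 2 = 42  → 42 >= 41, exit
Total ADD instructions: 21

21


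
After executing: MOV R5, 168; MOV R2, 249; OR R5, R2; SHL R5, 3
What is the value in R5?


Register state trace:
  MOV R5, 168  → R5 = 168 (0b10101000)
  MOV R2, 249  → R2 = 249 (0b11111001)
  OR R5, R2  → R5 = 168 OR 249 = 249 (0b11111001)
  SHL R5, 3  → R5 = 249 << 3 = 1992
Final: R5 = 1992

1992


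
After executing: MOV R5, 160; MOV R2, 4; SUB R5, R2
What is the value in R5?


Register state trace:
  MOV R5, 160  → R5 = 160
  MOV R2, 4  → R2 = 4
  SUB R5, R2  → R5 = 160 - 4 = 156
Final: R5 = 156

156


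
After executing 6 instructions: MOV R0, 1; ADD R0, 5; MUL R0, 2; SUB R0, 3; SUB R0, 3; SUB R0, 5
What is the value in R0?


Register state trace:
  MOV R0, 1  → R0 = 1
  ADD R0, 5  → R0 = 1 + 5 = 6
  MUL R0, 2  → R0 = 6 * 2 = 12
  SUB R0, 3  → R0 = 12 - 3 = 9
  SUB R0, 3  → R0 = 9 - 3 = 6
  SUB R0, 5  → R0 = 6 - 5 = 1
Final: R0 = 1

1


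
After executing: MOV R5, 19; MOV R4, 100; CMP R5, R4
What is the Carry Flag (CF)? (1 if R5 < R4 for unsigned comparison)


Register state trace:
  MOV R5, 19  → R5 = 19
  MOV R4, 100  → R4 = 100
  CMP R5, R4  → unsigned 19 - 100: borrow occurs
  19 < 100, so CF = 1
CF = 1

1


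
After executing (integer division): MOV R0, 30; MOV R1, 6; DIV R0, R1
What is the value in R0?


Register state trace:
  MOV R0, 30  → R0 = 30
  MOV R1, 6  → R1 = 6
  DIV R0, R1  → R0 = 30 // 6 = 5
Final: R0 = 5

5


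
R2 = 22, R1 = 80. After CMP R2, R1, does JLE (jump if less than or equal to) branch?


Trace:
  R2 = 22, R1 = 80
  CMP R2, R1  → compares 22 vs 80
  JLE checks: is 22 less than or equal to 80?
  22 < 80, so condition is true
Branch taken: Yes

Yes


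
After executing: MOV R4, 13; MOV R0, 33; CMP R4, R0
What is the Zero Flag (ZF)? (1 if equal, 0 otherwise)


Register state trace:
  MOV R4, 13  → R4 = 13
  MOV R0, 33  → R0 = 33
  CMP R4, R0  → computes 13 - 33 = -20
  Result is nonzero, so values are not equal
ZF = 0

0


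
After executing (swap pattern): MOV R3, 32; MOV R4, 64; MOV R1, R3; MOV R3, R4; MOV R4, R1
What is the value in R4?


Register state trace (swap pattern):
  MOV R3, 32  → R3 = 32
  MOV R4, 64  → R4 = 64
  MOV R1, R3  → R1 = 32  (save R3)
  MOV R3, R4  → R3 = 64  (R3 gets R4's value)
  MOV R4, R1  → R4 = 32  (R4 gets saved value)
Final: R4 = 32

32


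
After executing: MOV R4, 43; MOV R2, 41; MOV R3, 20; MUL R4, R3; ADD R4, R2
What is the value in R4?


Register state trace:
  MOV R4, 43  → R4 = 43
  MOV R2, 41  → R2 = 41
  MOV R3, 20  → R3 = 20
  MUL R4, R3  → R4 = 43 * 20 = 860
  ADD R4, R2  → R4 = 860 + 41 = 901
Final: R4 = 901

901


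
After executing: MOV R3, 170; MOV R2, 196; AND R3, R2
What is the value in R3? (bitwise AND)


Register state trace:
  MOV R3, 170  → R3 = 170 (0b10101010)
  MOV R2, 196  → R2 = 196 (0b11000100)
  AND R3, R2  → R3 = 170 AND 196 = 128 (0b10000000)
Final: R3 = 128

128


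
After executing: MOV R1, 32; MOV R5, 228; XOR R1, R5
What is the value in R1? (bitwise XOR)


Register state trace:
  MOV R1, 32  → R1 = 32 (0b00100000)
  MOV R5, 228  → R5 = 228 (0b11100100)
  XOR R1, R5  → R1 = 32 XOR 228 = 196 (0b11000100)
Final: R1 = 196

196


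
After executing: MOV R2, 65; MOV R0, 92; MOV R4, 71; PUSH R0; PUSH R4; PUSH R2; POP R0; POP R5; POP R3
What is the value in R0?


Stack trace (top is rightmost):
  MOV R2, 65  → R2 = 65
  MOV R0, 92  → R0 = 92
  MOV R4, 71  → R4 = 71
  PUSH R0  → stack: [92]
  PUSH R4  → stack: [92, 71]
  PUSH R2  → stack: [92, 71, 65]
  POP R0  → R0 = 65, stack: [92, 71]
  POP R5  → R5 = 71, stack: [92]
  POP R3  → R3 = 92, stack: []
Final: R0 = 65

65


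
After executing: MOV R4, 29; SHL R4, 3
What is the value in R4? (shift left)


Register state trace:
  MOV R4, 29  → R4 = 29
  SHL R4, 3  → R4 = 29 << 3 = 29 * 2^3 = 232
Final: R4 = 232

232


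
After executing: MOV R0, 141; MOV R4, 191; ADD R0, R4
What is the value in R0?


Register state trace:
  MOV R0, 141  → R0 = 141
  MOV R4, 191  → R4 = 191
  ADD R0, R4  → R0 = 141 + 191 = 332
Final: R0 = 332

332


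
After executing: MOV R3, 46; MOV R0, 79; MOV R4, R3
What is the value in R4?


Register state trace:
  MOV R3, 46  → R3 = 46
  MOV R0, 79  → R0 = 79
  MOV R4, R3  → R4 = 46
Final: R4 = 46

46


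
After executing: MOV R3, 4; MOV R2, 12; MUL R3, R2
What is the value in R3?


Register state trace:
  MOV R3, 4  → R3 = 4
  MOV R2, 12  → R2 = 12
  MUL R3, R2  → R3 = 4 * 12 = 48
Final: R3 = 48

48


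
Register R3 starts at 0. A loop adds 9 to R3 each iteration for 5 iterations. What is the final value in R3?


Starting value: R3 = 0
  Iter 1: R3 = 0 + 9 = 9
  Iter 2: R3 = 9 + 9 = 18
  Iter 3: R3 = 18 + 9 = 27
  Iter 4: R3 = 27 + 9 = 36
  Iter 5: R3 = 36 + 9 = 45
Final: R3 = 45

45


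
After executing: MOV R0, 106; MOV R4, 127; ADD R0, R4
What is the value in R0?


Register state trace:
  MOV R0, 106  → R0 = 106
  MOV R4, 127  → R4 = 127
  ADD R0, R4  → R0 = 106 + 127 = 233
Final: R0 = 233

233


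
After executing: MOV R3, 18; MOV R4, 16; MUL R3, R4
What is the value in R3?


Register state trace:
  MOV R3, 18  → R3 = 18
  MOV R4, 16  → R4 = 16
  MUL R3, R4  → R3 = 18 * 16 = 288
Final: R3 = 288

288


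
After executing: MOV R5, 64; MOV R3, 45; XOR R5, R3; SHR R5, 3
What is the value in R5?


Register state trace:
  MOV R5, 64  → R5 = 64 (0b01000000)
  MOV R3, 45  → R3 = 45 (0b00101101)
  XOR R5, R3  → R5 = 64 XOR 45 = 109 (0b01101101)
  SHR R5, 3  → R5 = 109 >> 3 = 13
Final: R5 = 13

13


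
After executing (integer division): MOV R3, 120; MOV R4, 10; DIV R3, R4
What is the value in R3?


Register state trace:
  MOV R3, 120  → R3 = 120
  MOV R4, 10  → R4 = 10
  DIV R3, R4  → R3 = 120 // 10 = 12
Final: R3 = 12

12


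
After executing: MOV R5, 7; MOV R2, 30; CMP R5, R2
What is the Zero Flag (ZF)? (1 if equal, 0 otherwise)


Register state trace:
  MOV R5, 7  → R5 = 7
  MOV R2, 30  → R2 = 30
  CMP R5, R2  → computes 7 - 30 = -23
  Result is nonzero, so values are not equal
ZF = 0

0


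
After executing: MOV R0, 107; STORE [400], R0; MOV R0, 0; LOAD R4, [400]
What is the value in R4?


Register and memory trace:
  MOV R0, 107  → R0 = 107
  STORE [400], R0  → mem[400] = 107
  MOV R0, 0  → R0 = 0
  LOAD R4, [400]  → R4 = mem[400] = 107
Final: R4 = 107

107


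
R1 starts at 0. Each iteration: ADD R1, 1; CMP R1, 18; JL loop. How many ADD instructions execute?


Loop trace (R1 starts at 0, target 18, step 1):
  ADD #1: R1 = 0 + 1 = 1  → 1 < 18, loop
  ADD #2: R1 = 1 + 1 = 2  → 2 < 18, loop
  ADD #3: R1 = 2 + 1 = 3  → 3 < 18, loop
  ADD #4: R1 = 3 + 1 = 4  → 4 < 18, loop
  ADD #5: R1 = 4 + 1 = 5  → 5 < 18, loop
  ADD #6: R1 = 5 + 1 = 6  → 6 < 18, loop
  ADD #7: R1 = 6 + 1 = 7  → 7 < 18, loop
  ADD #8: R1 = 7 + 1 = 8  → 8 < 18, loop
  ADD #9: R1 = 8 + 1 = 9  → 9 < 18, loop
  ADD #10: R1 = 9 + 1 = 10  → 10 < 18, loop
  ADD #11: R1 = 10 + 1 = 11  → 11 < 18, loop
  ADD #12: R1 = 11 + 1 = 12  → 12 < 18, loop
  ADD #13: R1 = 12 + 1 = 13  → 13 < 18, loop
  ADD #14: R1 = 13 + 1 = 14  → 14 < 18, loop
  ADD #15: R1 = 14 + 1 = 15  → 15 < 18, loop
  ADD #16: R1 = 15 + 1 = 16  → 16 < 18, loop
  ADD #17: R1 = 16 + 1 = 17  → 17 < 18, loop
  ADD #18: R1 = 17 + 1 = 18  → 18 >= 18, exit
Total ADD instructions: 18

18


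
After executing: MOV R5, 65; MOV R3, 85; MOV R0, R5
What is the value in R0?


Register state trace:
  MOV R5, 65  → R5 = 65
  MOV R3, 85  → R3 = 85
  MOV R0, R5  → R0 = 65
Final: R0 = 65

65


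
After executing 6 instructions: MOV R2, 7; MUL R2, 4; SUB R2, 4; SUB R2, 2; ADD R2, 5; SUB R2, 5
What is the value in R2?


Register state trace:
  MOV R2, 7  → R2 = 7
  MUL R2, 4  → R2 = 7 * 4 = 28
  SUB R2, 4  → R2 = 28 - 4 = 24
  SUB R2, 2  → R2 = 24 - 2 = 22
  ADD R2, 5  → R2 = 22 + 5 = 27
  SUB R2, 5  → R2 = 27 - 5 = 22
Final: R2 = 22

22


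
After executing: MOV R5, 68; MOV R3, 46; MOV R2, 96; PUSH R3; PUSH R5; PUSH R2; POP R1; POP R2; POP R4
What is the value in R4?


Stack trace (top is rightmost):
  MOV R5, 68  → R5 = 68
  MOV R3, 46  → R3 = 46
  MOV R2, 96  → R2 = 96
  PUSH R3  → stack: [46]
  PUSH R5  → stack: [46, 68]
  PUSH R2  → stack: [46, 68, 96]
  POP R1  → R1 = 96, stack: [46, 68]
  POP R2  → R2 = 68, stack: [46]
  POP R4  → R4 = 46, stack: []
Final: R4 = 46

46


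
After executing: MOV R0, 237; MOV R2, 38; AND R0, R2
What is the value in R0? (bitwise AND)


Register state trace:
  MOV R0, 237  → R0 = 237 (0b11101101)
  MOV R2, 38  → R2 = 38 (0b00100110)
  AND R0, R2  → R0 = 237 AND 38 = 36 (0b00100100)
Final: R0 = 36

36


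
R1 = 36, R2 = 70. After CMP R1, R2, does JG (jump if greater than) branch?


Trace:
  R1 = 36, R2 = 70
  CMP R1, R2  → compares 36 vs 70
  JG checks: is 36 greater than 70?
  36 < 70, so condition is false
Branch taken: No

No


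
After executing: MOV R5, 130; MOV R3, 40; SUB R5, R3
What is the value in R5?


Register state trace:
  MOV R5, 130  → R5 = 130
  MOV R3, 40  → R3 = 40
  SUB R5, R3  → R5 = 130 - 40 = 90
Final: R5 = 90

90


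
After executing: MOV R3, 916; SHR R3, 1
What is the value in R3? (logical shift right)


Register state trace:
  MOV R3, 916  → R3 = 916
  SHR R3, 1  → R3 = 916 >> 1 = 916 // 2^1 = 458
Final: R3 = 458

458


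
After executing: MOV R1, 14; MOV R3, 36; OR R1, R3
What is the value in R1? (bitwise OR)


Register state trace:
  MOV R1, 14  → R1 = 14 (0b00001110)
  MOV R3, 36  → R3 = 36 (0b00100100)
  OR R1, R3   → R1 = 14 OR 36 = 46 (0b00101110)
Final: R1 = 46

46


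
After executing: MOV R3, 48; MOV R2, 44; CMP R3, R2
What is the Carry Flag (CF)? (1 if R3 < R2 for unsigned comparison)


Register state trace:
  MOV R3, 48  → R3 = 48
  MOV R2, 44  → R2 = 44
  CMP R3, R2  → unsigned 48 - 44: no borrow
  48 >= 44, so CF = 0
CF = 0

0


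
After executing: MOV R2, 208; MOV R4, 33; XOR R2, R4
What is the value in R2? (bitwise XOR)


Register state trace:
  MOV R2, 208  → R2 = 208 (0b11010000)
  MOV R4, 33  → R4 = 33 (0b00100001)
  XOR R2, R4  → R2 = 208 XOR 33 = 241 (0b11110001)
Final: R2 = 241

241


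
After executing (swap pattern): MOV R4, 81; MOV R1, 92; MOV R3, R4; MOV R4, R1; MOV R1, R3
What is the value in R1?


Register state trace (swap pattern):
  MOV R4, 81  → R4 = 81
  MOV R1, 92  → R1 = 92
  MOV R3, R4  → R3 = 81  (save R4)
  MOV R4, R1  → R4 = 92  (R4 gets R1's value)
  MOV R1, R3  → R1 = 81  (R1 gets saved value)
Final: R1 = 81

81


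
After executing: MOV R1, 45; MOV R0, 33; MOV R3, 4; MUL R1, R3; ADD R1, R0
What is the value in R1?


Register state trace:
  MOV R1, 45  → R1 = 45
  MOV R0, 33  → R0 = 33
  MOV R3, 4  → R3 = 4
  MUL R1, R3  → R1 = 45 * 4 = 180
  ADD R1, R0  → R1 = 180 + 33 = 213
Final: R1 = 213

213


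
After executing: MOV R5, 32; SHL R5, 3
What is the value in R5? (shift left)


Register state trace:
  MOV R5, 32  → R5 = 32
  SHL R5, 3  → R5 = 32 << 3 = 32 * 2^3 = 256
Final: R5 = 256

256


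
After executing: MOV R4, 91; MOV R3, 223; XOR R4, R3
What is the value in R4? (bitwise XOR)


Register state trace:
  MOV R4, 91  → R4 = 91 (0b01011011)
  MOV R3, 223  → R3 = 223 (0b11011111)
  XOR R4, R3  → R4 = 91 XOR 223 = 132 (0b10000100)
Final: R4 = 132

132


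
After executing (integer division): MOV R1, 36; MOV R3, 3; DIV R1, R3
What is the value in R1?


Register state trace:
  MOV R1, 36  → R1 = 36
  MOV R3, 3  → R3 = 3
  DIV R1, R3  → R1 = 36 // 3 = 12
Final: R1 = 12

12


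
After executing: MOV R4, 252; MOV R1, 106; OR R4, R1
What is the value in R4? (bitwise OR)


Register state trace:
  MOV R4, 252  → R4 = 252 (0b11111100)
  MOV R1, 106  → R1 = 106 (0b01101010)
  OR R4, R1   → R4 = 252 OR 106 = 254 (0b11111110)
Final: R4 = 254

254


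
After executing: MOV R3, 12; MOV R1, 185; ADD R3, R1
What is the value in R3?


Register state trace:
  MOV R3, 12  → R3 = 12
  MOV R1, 185  → R1 = 185
  ADD R3, R1  → R3 = 12 + 185 = 197
Final: R3 = 197

197


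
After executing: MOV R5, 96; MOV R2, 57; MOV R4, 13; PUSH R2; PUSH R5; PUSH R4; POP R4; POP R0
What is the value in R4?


Stack trace (top is rightmost):
  MOV R5, 96  → R5 = 96
  MOV R2, 57  → R2 = 57
  MOV R4, 13  → R4 = 13
  PUSH R2  → stack: [57]
  PUSH R5  → stack: [57, 96]
  PUSH R4  → stack: [57, 96, 13]
  POP R4  → R4 = 13, stack: [57, 96]
  POP R0  → R0 = 96, stack: [57]
Final: R4 = 13

13


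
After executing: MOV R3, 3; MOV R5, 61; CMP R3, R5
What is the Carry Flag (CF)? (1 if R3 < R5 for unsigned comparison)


Register state trace:
  MOV R3, 3  → R3 = 3
  MOV R5, 61  → R5 = 61
  CMP R3, R5  → unsigned 3 - 61: borrow occurs
  3 < 61, so CF = 1
CF = 1

1


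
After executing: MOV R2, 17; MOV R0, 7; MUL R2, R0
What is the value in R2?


Register state trace:
  MOV R2, 17  → R2 = 17
  MOV R0, 7  → R0 = 7
  MUL R2, R0  → R2 = 17 * 7 = 119
Final: R2 = 119

119


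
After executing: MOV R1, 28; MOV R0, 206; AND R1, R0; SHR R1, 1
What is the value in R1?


Register state trace:
  MOV R1, 28  → R1 = 28 (0b00011100)
  MOV R0, 206  → R0 = 206 (0b11001110)
  AND R1, R0  → R1 = 28 AND 206 = 12 (0b00001100)
  SHR R1, 1  → R1 = 12 >> 1 = 6
Final: R1 = 6

6


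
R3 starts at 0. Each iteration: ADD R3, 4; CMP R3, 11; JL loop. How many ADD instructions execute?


Loop trace (R3 starts at 0, target 11, step 4):
  ADD #1: R3 = 0 + 4 = 4  → 4 < 11, loop
  ADD #2: R3 = 4 + 4 = 8  → 8 < 11, loop
  ADD #3: R3 = 8 + 4 = 12  → 12 >= 11, exit
Total ADD instructions: 3

3


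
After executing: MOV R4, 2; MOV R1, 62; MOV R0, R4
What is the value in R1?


Register state trace:
  MOV R4, 2  → R4 = 2
  MOV R1, 62  → R1 = 62
  MOV R0, R4  → R0 = 2
Final: R1 = 62

62


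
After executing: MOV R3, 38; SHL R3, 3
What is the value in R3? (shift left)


Register state trace:
  MOV R3, 38  → R3 = 38
  SHL R3, 3  → R3 = 38 << 3 = 38 * 2^3 = 304
Final: R3 = 304

304


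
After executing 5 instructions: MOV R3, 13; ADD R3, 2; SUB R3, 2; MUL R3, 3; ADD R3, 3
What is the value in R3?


Register state trace:
  MOV R3, 13  → R3 = 13
  ADD R3, 2  → R3 = 13 + 2 = 15
  SUB R3, 2  → R3 = 15 - 2 = 13
  MUL R3, 3  → R3 = 13 * 3 = 39
  ADD R3, 3  → R3 = 39 + 3 = 42
Final: R3 = 42

42


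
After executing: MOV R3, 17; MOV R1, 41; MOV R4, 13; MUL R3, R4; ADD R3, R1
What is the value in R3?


Register state trace:
  MOV R3, 17  → R3 = 17
  MOV R1, 41  → R1 = 41
  MOV R4, 13  → R4 = 13
  MUL R3, R4  → R3 = 17 * 13 = 221
  ADD R3, R1  → R3 = 221 + 41 = 262
Final: R3 = 262

262


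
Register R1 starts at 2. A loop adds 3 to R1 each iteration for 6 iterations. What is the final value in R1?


Starting value: R1 = 2
  Iter 1: R1 = 2 + 3 = 5
  Iter 2: R1 = 5 + 3 = 8
  Iter 3: R1 = 8 + 3 = 11
  Iter 4: R1 = 11 + 3 = 14
  Iter 5: R1 = 14 + 3 = 17
  Iter 6: R1 = 17 + 3 = 20
Final: R1 = 20

20


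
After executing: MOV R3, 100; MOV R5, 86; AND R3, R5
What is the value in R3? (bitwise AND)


Register state trace:
  MOV R3, 100  → R3 = 100 (0b01100100)
  MOV R5, 86  → R5 = 86 (0b01010110)
  AND R3, R5  → R3 = 100 AND 86 = 68 (0b01000100)
Final: R3 = 68

68


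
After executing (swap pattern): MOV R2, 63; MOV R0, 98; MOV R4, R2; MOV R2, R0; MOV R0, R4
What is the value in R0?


Register state trace (swap pattern):
  MOV R2, 63  → R2 = 63
  MOV R0, 98  → R0 = 98
  MOV R4, R2  → R4 = 63  (save R2)
  MOV R2, R0  → R2 = 98  (R2 gets R0's value)
  MOV R0, R4  → R0 = 63  (R0 gets saved value)
Final: R0 = 63

63


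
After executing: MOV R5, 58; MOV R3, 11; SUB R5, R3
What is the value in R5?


Register state trace:
  MOV R5, 58  → R5 = 58
  MOV R3, 11  → R3 = 11
  SUB R5, R3  → R5 = 58 - 11 = 47
Final: R5 = 47

47


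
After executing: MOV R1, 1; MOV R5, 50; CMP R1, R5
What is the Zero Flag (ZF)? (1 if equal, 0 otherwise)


Register state trace:
  MOV R1, 1  → R1 = 1
  MOV R5, 50  → R5 = 50
  CMP R1, R5  → computes 1 - 50 = -49
  Result is nonzero, so values are not equal
ZF = 0

0


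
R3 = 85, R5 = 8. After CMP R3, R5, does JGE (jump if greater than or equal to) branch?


Trace:
  R3 = 85, R5 = 8
  CMP R3, R5  → compares 85 vs 8
  JGE checks: is 85 greater than or equal to 8?
  85 > 8, so condition is true
Branch taken: Yes

Yes


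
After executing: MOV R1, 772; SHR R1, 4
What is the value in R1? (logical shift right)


Register state trace:
  MOV R1, 772  → R1 = 772
  SHR R1, 4  → R1 = 772 >> 4 = 772 // 2^4 = 48
Final: R1 = 48

48


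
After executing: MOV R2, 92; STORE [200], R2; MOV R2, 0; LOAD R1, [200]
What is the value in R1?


Register and memory trace:
  MOV R2, 92  → R2 = 92
  STORE [200], R2  → mem[200] = 92
  MOV R2, 0  → R2 = 0
  LOAD R1, [200]  → R1 = mem[200] = 92
Final: R1 = 92

92


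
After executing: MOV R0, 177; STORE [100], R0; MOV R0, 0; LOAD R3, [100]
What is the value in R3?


Register and memory trace:
  MOV R0, 177  → R0 = 177
  STORE [100], R0  → mem[100] = 177
  MOV R0, 0  → R0 = 0
  LOAD R3, [100]  → R3 = mem[100] = 177
Final: R3 = 177

177


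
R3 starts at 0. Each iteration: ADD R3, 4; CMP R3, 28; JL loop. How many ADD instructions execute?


Loop trace (R3 starts at 0, target 28, step 4):
  ADD #1: R3 = 0 + 4 = 4  → 4 < 28, loop
  ADD #2: R3 = 4 + 4 = 8  → 8 < 28, loop
  ADD #3: R3 = 8 + 4 = 12  → 12 < 28, loop
  ADD #4: R3 = 12 + 4 = 16  → 16 < 28, loop
  ADD #5: R3 = 16 + 4 = 20  → 20 < 28, loop
  ADD #6: R3 = 20 + 4 = 24  → 24 < 28, loop
  ADD #7: R3 = 24 + 4 = 28  → 28 >= 28, exit
Total ADD instructions: 7

7


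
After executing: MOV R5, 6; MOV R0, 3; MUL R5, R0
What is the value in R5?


Register state trace:
  MOV R5, 6  → R5 = 6
  MOV R0, 3  → R0 = 3
  MUL R5, R0  → R5 = 6 * 3 = 18
Final: R5 = 18

18


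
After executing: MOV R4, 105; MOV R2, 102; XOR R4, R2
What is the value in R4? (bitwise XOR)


Register state trace:
  MOV R4, 105  → R4 = 105 (0b01101001)
  MOV R2, 102  → R2 = 102 (0b01100110)
  XOR R4, R2  → R4 = 105 XOR 102 = 15 (0b00001111)
Final: R4 = 15

15


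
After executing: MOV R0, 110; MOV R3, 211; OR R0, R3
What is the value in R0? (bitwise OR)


Register state trace:
  MOV R0, 110  → R0 = 110 (0b01101110)
  MOV R3, 211  → R3 = 211 (0b11010011)
  OR R0, R3   → R0 = 110 OR 211 = 255 (0b11111111)
Final: R0 = 255

255


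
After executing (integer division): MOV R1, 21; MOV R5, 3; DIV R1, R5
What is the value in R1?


Register state trace:
  MOV R1, 21  → R1 = 21
  MOV R5, 3  → R5 = 3
  DIV R1, R5  → R1 = 21 // 3 = 7
Final: R1 = 7

7


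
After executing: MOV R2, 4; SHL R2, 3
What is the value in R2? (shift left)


Register state trace:
  MOV R2, 4  → R2 = 4
  SHL R2, 3  → R2 = 4 << 3 = 4 * 2^3 = 32
Final: R2 = 32

32


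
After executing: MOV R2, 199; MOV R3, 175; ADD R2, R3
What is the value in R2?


Register state trace:
  MOV R2, 199  → R2 = 199
  MOV R3, 175  → R3 = 175
  ADD R2, R3  → R2 = 199 + 175 = 374
Final: R2 = 374

374


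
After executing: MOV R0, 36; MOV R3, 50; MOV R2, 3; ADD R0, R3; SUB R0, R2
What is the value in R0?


Register state trace:
  MOV R0, 36  → R0 = 36
  MOV R3, 50  → R3 = 50
  MOV R2, 3  → R2 = 3
  ADD R0, R3  → R0 = 36 + 50 = 86
  SUB R0, R2  → R0 = 86 - 3 = 83
Final: R0 = 83

83


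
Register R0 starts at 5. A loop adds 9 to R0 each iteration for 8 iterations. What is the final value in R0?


Starting value: R0 = 5
  Iter 1: R0 = 5 + 9 = 14
  Iter 2: R0 = 14 + 9 = 23
  Iter 3: R0 = 23 + 9 = 32
  Iter 4: R0 = 32 + 9 = 41
  Iter 5: R0 = 41 + 9 = 50
  Iter 6: R0 = 50 + 9 = 59
  Iter 7: R0 = 59 + 9 = 68
  Iter 8: R0 = 68 + 9 = 77
Final: R0 = 77

77


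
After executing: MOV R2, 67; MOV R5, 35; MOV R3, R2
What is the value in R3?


Register state trace:
  MOV R2, 67  → R2 = 67
  MOV R5, 35  → R5 = 35
  MOV R3, R2  → R3 = 67
Final: R3 = 67

67


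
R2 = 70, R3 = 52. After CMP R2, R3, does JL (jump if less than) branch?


Trace:
  R2 = 70, R3 = 52
  CMP R2, R3  → compares 70 vs 52
  JL checks: is 70 less than 52?
  70 > 52, so condition is false
Branch taken: No

No


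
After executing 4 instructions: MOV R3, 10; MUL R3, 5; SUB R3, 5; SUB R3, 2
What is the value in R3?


Register state trace:
  MOV R3, 10  → R3 = 10
  MUL R3, 5  → R3 = 10 * 5 = 50
  SUB R3, 5  → R3 = 50 - 5 = 45
  SUB R3, 2  → R3 = 45 - 2 = 43
Final: R3 = 43

43


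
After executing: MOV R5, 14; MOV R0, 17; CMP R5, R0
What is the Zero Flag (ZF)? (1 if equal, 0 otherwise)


Register state trace:
  MOV R5, 14  → R5 = 14
  MOV R0, 17  → R0 = 17
  CMP R5, R0  → computes 14 - 17 = -3
  Result is nonzero, so values are not equal
ZF = 0

0


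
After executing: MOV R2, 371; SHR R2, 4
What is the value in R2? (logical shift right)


Register state trace:
  MOV R2, 371  → R2 = 371
  SHR R2, 4  → R2 = 371 >> 4 = 371 // 2^4 = 23
Final: R2 = 23

23


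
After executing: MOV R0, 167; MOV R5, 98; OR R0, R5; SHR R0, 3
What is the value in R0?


Register state trace:
  MOV R0, 167  → R0 = 167 (0b10100111)
  MOV R5, 98  → R5 = 98 (0b01100010)
  OR R0, R5  → R0 = 167 OR 98 = 231 (0b11100111)
  SHR R0, 3  → R0 = 231 >> 3 = 28
Final: R0 = 28

28


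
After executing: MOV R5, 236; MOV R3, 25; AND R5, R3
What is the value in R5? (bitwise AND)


Register state trace:
  MOV R5, 236  → R5 = 236 (0b11101100)
  MOV R3, 25  → R3 = 25 (0b00011001)
  AND R5, R3  → R5 = 236 AND 25 = 8 (0b00001000)
Final: R5 = 8

8


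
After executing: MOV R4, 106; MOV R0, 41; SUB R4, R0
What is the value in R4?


Register state trace:
  MOV R4, 106  → R4 = 106
  MOV R0, 41  → R0 = 41
  SUB R4, R0  → R4 = 106 - 41 = 65
Final: R4 = 65

65


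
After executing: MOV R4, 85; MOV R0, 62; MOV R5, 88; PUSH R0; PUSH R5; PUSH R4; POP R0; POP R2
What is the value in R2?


Stack trace (top is rightmost):
  MOV R4, 85  → R4 = 85
  MOV R0, 62  → R0 = 62
  MOV R5, 88  → R5 = 88
  PUSH R0  → stack: [62]
  PUSH R5  → stack: [62, 88]
  PUSH R4  → stack: [62, 88, 85]
  POP R0  → R0 = 85, stack: [62, 88]
  POP R2  → R2 = 88, stack: [62]
Final: R2 = 88

88


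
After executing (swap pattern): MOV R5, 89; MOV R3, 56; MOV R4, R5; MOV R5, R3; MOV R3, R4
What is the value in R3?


Register state trace (swap pattern):
  MOV R5, 89  → R5 = 89
  MOV R3, 56  → R3 = 56
  MOV R4, R5  → R4 = 89  (save R5)
  MOV R5, R3  → R5 = 56  (R5 gets R3's value)
  MOV R3, R4  → R3 = 89  (R3 gets saved value)
Final: R3 = 89

89


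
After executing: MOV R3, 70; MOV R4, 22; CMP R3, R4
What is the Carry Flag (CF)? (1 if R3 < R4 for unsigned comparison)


Register state trace:
  MOV R3, 70  → R3 = 70
  MOV R4, 22  → R4 = 22
  CMP R3, R4  → unsigned 70 - 22: no borrow
  70 >= 22, so CF = 0
CF = 0

0


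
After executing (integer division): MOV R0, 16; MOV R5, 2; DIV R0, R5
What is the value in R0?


Register state trace:
  MOV R0, 16  → R0 = 16
  MOV R5, 2  → R5 = 2
  DIV R0, R5  → R0 = 16 // 2 = 8
Final: R0 = 8

8


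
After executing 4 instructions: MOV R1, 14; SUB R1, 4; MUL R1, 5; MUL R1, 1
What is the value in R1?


Register state trace:
  MOV R1, 14  → R1 = 14
  SUB R1, 4  → R1 = 14 - 4 = 10
  MUL R1, 5  → R1 = 10 * 5 = 50
  MUL R1, 1  → R1 = 50 * 1 = 50
Final: R1 = 50

50


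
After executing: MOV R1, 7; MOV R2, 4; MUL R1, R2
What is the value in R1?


Register state trace:
  MOV R1, 7  → R1 = 7
  MOV R2, 4  → R2 = 4
  MUL R1, R2  → R1 = 7 * 4 = 28
Final: R1 = 28

28


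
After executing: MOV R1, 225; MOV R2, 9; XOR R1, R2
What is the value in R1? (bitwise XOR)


Register state trace:
  MOV R1, 225  → R1 = 225 (0b11100001)
  MOV R2, 9  → R2 = 9 (0b00001001)
  XOR R1, R2  → R1 = 225 XOR 9 = 232 (0b11101000)
Final: R1 = 232

232


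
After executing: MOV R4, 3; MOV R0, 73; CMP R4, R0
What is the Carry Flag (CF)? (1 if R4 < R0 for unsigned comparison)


Register state trace:
  MOV R4, 3  → R4 = 3
  MOV R0, 73  → R0 = 73
  CMP R4, R0  → unsigned 3 - 73: borrow occurs
  3 < 73, so CF = 1
CF = 1

1


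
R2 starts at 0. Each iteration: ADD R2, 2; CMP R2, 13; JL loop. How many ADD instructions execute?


Loop trace (R2 starts at 0, target 13, step 2):
  ADD #1: R2 = 0 + 2 = 2  → 2 < 13, loop
  ADD #2: R2 = 2 + 2 = 4  → 4 < 13, loop
  ADD #3: R2 = 4 + 2 = 6  → 6 < 13, loop
  ADD #4: R2 = 6 + 2 = 8  → 8 < 13, loop
  ADD #5: R2 = 8 + 2 = 10  → 10 < 13, loop
  ADD #6: R2 = 10 + 2 = 12  → 12 < 13, loop
  ADD #7: R2 = 12 + 2 = 14  → 14 >= 13, exit
Total ADD instructions: 7

7


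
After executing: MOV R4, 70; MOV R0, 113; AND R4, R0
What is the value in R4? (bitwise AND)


Register state trace:
  MOV R4, 70  → R4 = 70 (0b01000110)
  MOV R0, 113  → R0 = 113 (0b01110001)
  AND R4, R0  → R4 = 70 AND 113 = 64 (0b01000000)
Final: R4 = 64

64


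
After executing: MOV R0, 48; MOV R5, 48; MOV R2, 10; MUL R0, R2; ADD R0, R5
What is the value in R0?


Register state trace:
  MOV R0, 48  → R0 = 48
  MOV R5, 48  → R5 = 48
  MOV R2, 10  → R2 = 10
  MUL R0, R2  → R0 = 48 * 10 = 480
  ADD R0, R5  → R0 = 480 + 48 = 528
Final: R0 = 528

528


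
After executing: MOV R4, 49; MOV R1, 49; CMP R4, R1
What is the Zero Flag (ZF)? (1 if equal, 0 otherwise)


Register state trace:
  MOV R4, 49  → R4 = 49
  MOV R1, 49  → R1 = 49
  CMP R4, R1  → computes 49 - 49 = 0
  Result is zero, so values are equal
ZF = 1

1


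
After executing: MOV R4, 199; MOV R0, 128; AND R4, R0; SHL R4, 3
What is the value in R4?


Register state trace:
  MOV R4, 199  → R4 = 199 (0b11000111)
  MOV R0, 128  → R0 = 128 (0b10000000)
  AND R4, R0  → R4 = 199 AND 128 = 128 (0b10000000)
  SHL R4, 3  → R4 = 128 << 3 = 1024
Final: R4 = 1024

1024


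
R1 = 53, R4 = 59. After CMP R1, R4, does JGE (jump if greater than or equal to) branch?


Trace:
  R1 = 53, R4 = 59
  CMP R1, R4  → compares 53 vs 59
  JGE checks: is 53 greater than or equal to 59?
  53 < 59, so condition is false
Branch taken: No

No


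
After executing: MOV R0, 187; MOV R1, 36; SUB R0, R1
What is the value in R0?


Register state trace:
  MOV R0, 187  → R0 = 187
  MOV R1, 36  → R1 = 36
  SUB R0, R1  → R0 = 187 - 36 = 151
Final: R0 = 151

151


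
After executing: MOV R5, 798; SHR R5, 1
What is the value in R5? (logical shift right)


Register state trace:
  MOV R5, 798  → R5 = 798
  SHR R5, 1  → R5 = 798 >> 1 = 798 // 2^1 = 399
Final: R5 = 399

399
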